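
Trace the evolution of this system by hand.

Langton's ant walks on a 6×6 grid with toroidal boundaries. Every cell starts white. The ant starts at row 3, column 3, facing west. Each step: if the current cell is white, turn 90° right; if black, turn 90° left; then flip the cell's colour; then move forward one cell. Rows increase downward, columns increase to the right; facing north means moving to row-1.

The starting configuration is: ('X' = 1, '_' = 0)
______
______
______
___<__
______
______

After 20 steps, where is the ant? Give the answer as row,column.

5,5

step 0: ______
______
______
___<__
______
______
step 1: ______
______
___^__
___X__
______
______
step 2: ______
______
___X>_
___X__
______
______
step 3: ______
______
___XX_
___Xv_
______
______
step 4: ______
______
___XX_
___<X_
______
______
step 5: ______
______
___XX_
____X_
___v__
______
step 6: ______
______
___XX_
____X_
__<X__
______
step 7: ______
______
___XX_
__^_X_
__XX__
______
step 8: ______
______
___XX_
__X>X_
__XX__
______
step 9: ______
______
___XX_
__XXX_
__Xv__
______
step 10: ______
______
___XX_
__XXX_
__X_>_
______
step 11: ______
______
___XX_
__XXX_
__X_X_
____v_
step 12: ______
______
___XX_
__XXX_
__X_X_
___<X_
step 13: ______
______
___XX_
__XXX_
__X^X_
___XX_
step 14: ______
______
___XX_
__XXX_
__XX>_
___XX_
step 15: ______
______
___XX_
__XX^_
__XX__
___XX_
step 16: ______
______
___XX_
__X<__
__XX__
___XX_
step 17: ______
______
___XX_
__X___
__Xv__
___XX_
step 18: ______
______
___XX_
__X___
__X_>_
___XX_
step 19: ______
______
___XX_
__X___
__X_X_
___Xv_
step 20: ______
______
___XX_
__X___
__X_X_
___X_>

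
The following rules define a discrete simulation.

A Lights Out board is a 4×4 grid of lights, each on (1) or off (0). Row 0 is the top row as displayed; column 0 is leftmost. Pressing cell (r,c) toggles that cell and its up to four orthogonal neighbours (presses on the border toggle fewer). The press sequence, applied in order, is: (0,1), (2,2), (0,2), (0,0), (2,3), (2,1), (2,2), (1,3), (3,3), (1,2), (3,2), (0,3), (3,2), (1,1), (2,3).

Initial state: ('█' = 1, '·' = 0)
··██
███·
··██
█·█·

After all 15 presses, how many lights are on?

11

step 0: ··██
███·
··██
█·█·
step 1: ██·█
█·█·
··██
█·█·
step 2: ██·█
█···
·█··
█···
step 3: █·█·
█·█·
·█··
█···
step 4: ·██·
··█·
·█··
█···
step 5: ·██·
··██
·███
█··█
step 6: ·██·
·███
█··█
██·█
step 7: ·██·
·█·█
███·
████
step 8: ·███
·██·
████
████
step 9: ·███
·██·
███·
██··
step 10: ·█·█
···█
██··
██··
step 11: ·█·█
···█
███·
█·██
step 12: ·██·
····
███·
█·██
step 13: ·██·
····
██··
██··
step 14: ··█·
███·
█···
██··
step 15: ··█·
████
█·██
██·█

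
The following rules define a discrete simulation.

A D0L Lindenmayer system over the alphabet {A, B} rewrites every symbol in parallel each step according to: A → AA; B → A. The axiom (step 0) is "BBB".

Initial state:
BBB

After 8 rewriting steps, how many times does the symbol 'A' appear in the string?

384

0) BBB
1) AAA
2) AAAAAA
3) AAAAAAAAAAAA
4) AAAAAAAAAAAAAAAAAAAAAAAA
5) AAAAAAAAAAAAAAAAAAAAAAAAAAAAAAAAAAAAAAAAAAAAAAAA
6) AAAAAAAAAAAAAAAAAAAAAAAAAAAAAAAAAAAAAAAAAAAAAAAAAAAAAAAAAAAAAAAAAAAAAAAAAAAAAAAAAAAAAAAAAAAAAAAA
7) AAAAAAAAAAAAAAAAAAAAAAAAAAAAAAAAAAAAAAAAAAAAAAAAAAAAAAAAAA…AAAAAAAAAAAAAAAAAAAAAAAAAAAAAAAAAAAAAAAAAAAAAAAAAAAAAAAAAA  (len 192)
8) AAAAAAAAAAAAAAAAAAAAAAAAAAAAAAAAAAAAAAAAAAAAAAAAAAAAAAAAAA…AAAAAAAAAAAAAAAAAAAAAAAAAAAAAAAAAAAAAAAAAAAAAAAAAAAAAAAAAA  (len 384)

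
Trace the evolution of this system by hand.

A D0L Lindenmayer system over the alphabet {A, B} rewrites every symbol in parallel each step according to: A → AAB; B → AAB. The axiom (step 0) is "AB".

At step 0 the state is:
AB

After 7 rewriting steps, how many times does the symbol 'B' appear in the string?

step 0: AB
step 1: AABAAB
step 2: AABAABAABAABAABAAB
step 3: AABAABAABAABAABAABAABAABAABAABAABAABAABAABAABAABAABAAB
step 4: AABAABAABAABAABAABAABAABAABAABAABAABAABAABAABAABAABAABAABA…BAABAABAABAABAABAABAABAABAABAABAABAABAABAABAABAABAABAABAAB  (len 162)
step 5: AABAABAABAABAABAABAABAABAABAABAABAABAABAABAABAABAABAABAABA…BAABAABAABAABAABAABAABAABAABAABAABAABAABAABAABAABAABAABAAB  (len 486)
step 6: AABAABAABAABAABAABAABAABAABAABAABAABAABAABAABAABAABAABAABA…BAABAABAABAABAABAABAABAABAABAABAABAABAABAABAABAABAABAABAAB  (len 1458)
step 7: AABAABAABAABAABAABAABAABAABAABAABAABAABAABAABAABAABAABAABA…BAABAABAABAABAABAABAABAABAABAABAABAABAABAABAABAABAABAABAAB  (len 4374)

1458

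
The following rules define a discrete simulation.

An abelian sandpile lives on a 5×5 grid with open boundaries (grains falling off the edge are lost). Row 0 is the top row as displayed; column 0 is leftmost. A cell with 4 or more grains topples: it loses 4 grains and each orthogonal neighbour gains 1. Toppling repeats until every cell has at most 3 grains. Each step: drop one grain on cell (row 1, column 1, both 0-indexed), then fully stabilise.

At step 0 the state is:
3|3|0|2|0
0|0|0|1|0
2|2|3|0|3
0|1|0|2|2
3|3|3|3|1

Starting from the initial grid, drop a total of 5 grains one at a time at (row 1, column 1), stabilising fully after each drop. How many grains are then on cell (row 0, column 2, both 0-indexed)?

1

[0] 3|3|0|2|0
0|0|0|1|0
2|2|3|0|3
0|1|0|2|2
3|3|3|3|1
[1] 3|3|0|2|0
0|1|0|1|0
2|2|3|0|3
0|1|0|2|2
3|3|3|3|1
[2] 3|3|0|2|0
0|2|0|1|0
2|2|3|0|3
0|1|0|2|2
3|3|3|3|1
[3] 3|3|0|2|0
0|3|0|1|0
2|2|3|0|3
0|1|0|2|2
3|3|3|3|1
[4] 0|1|1|2|0
2|1|1|1|0
2|3|3|0|3
0|1|0|2|2
3|3|3|3|1
[5] 0|1|1|2|0
2|2|1|1|0
2|3|3|0|3
0|1|0|2|2
3|3|3|3|1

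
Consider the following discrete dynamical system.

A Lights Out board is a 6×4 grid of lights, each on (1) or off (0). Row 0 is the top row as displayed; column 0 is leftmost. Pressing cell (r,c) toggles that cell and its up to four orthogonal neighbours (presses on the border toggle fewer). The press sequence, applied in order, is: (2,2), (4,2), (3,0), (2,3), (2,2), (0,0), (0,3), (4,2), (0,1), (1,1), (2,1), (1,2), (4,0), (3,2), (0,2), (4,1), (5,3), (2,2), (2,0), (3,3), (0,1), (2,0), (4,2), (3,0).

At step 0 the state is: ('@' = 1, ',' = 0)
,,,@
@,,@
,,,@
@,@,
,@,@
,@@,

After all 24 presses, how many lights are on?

t=0: ,,,@
@,,@
,,,@
@,@,
,@,@
,@@,
t=1: ,,,@
@,@@
,@@,
@,,,
,@,@
,@@,
t=2: ,,,@
@,@@
,@@,
@,@,
,,@,
,@,,
t=3: ,,,@
@,@@
@@@,
,@@,
@,@,
,@,,
t=4: ,,,@
@,@,
@@,@
,@@@
@,@,
,@,,
t=5: ,,,@
@,,,
@,@,
,@,@
@,@,
,@,,
t=6: @@,@
,,,,
@,@,
,@,@
@,@,
,@,,
t=7: @@@,
,,,@
@,@,
,@,@
@,@,
,@,,
t=8: @@@,
,,,@
@,@,
,@@@
@@,@
,@@,
t=9: ,,,,
,@,@
@,@,
,@@@
@@,@
,@@,
t=10: ,@,,
@,@@
@@@,
,@@@
@@,@
,@@,
t=11: ,@,,
@@@@
,,,,
,,@@
@@,@
,@@,
t=12: ,@@,
@,,,
,,@,
,,@@
@@,@
,@@,
t=13: ,@@,
@,,,
,,@,
@,@@
,,,@
@@@,
t=14: ,@@,
@,,,
,,,,
@@,,
,,@@
@@@,
t=15: ,,,@
@,@,
,,,,
@@,,
,,@@
@@@,
t=16: ,,,@
@,@,
,,,,
@,,,
@@,@
@,@,
t=17: ,,,@
@,@,
,,,,
@,,,
@@,,
@,,@
t=18: ,,,@
@,,,
,@@@
@,@,
@@,,
@,,@
t=19: ,,,@
,,,,
@,@@
,,@,
@@,,
@,,@
t=20: ,,,@
,,,,
@,@,
,,,@
@@,@
@,,@
t=21: @@@@
,@,,
@,@,
,,,@
@@,@
@,,@
t=22: @@@@
@@,,
,@@,
@,,@
@@,@
@,,@
t=23: @@@@
@@,,
,@@,
@,@@
@,@,
@,@@
t=24: @@@@
@@,,
@@@,
,@@@
,,@,
@,@@

16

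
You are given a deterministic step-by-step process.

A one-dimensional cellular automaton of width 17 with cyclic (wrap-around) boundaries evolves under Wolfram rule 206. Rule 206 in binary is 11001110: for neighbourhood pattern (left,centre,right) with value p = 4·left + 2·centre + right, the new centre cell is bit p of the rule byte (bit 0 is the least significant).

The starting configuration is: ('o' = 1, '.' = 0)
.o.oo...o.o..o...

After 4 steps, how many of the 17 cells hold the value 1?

[0] .o.oo...o.o..o...
[1] oo.oo..oo.o.oo...
[2] oo.oo.ooo.o.oo..o
[3] oo.oo.ooo.o.oo.oo
[4] oo.oo.ooo.o.oo.oo

12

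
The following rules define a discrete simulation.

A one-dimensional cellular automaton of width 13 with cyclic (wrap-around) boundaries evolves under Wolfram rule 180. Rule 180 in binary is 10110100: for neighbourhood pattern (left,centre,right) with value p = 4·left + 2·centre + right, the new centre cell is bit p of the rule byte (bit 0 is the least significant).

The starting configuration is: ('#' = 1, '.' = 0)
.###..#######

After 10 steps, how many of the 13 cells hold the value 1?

10

gen 0: .###..#######
gen 1: #.#.#..#####.
gen 2: ######..###.#
gen 3: #####.#..#.#.
gen 4: .###.###.####
gen 5: #.#.#.#.#.##.
gen 6: ##########..#
gen 7: #########.#..
gen 8: .#######.###.
gen 9: ..#####.#.#.#
gen 10: #..###.######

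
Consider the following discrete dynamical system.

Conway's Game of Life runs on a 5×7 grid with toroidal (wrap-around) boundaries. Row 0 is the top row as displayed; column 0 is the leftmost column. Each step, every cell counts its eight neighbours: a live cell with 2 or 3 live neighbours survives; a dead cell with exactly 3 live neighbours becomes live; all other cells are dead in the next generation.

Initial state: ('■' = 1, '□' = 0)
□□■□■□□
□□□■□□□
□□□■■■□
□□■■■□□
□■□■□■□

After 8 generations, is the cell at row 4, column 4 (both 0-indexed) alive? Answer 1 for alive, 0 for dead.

1

step 0: □□■□■□□
□□□■□□□
□□□■■■□
□□■■■□□
□■□■□■□
step 1: □□■□■□□
□□■□□■□
□□□□□■□
□□□□□□□
□■□□□■□
step 2: □■■■■■□
□□□■■■□
□□□□□□□
□□□□□□□
□□□□□□□
step 3: □□■□□■□
□□□□□■□
□□□□■□□
□□□□□□□
□□■■■□□
step 4: □□■□□■□
□□□□■■□
□□□□□□□
□□□□■□□
□□■■■□□
step 5: □□■□□■□
□□□□■■□
□□□□■■□
□□□□■□□
□□■□■■□
step 6: □□□□□□■
□□□■□□■
□□□■□□□
□□□□□□□
□□□□■■□
step 7: □□□□■□■
□□□□□□□
□□□□□□□
□□□□■□□
□□□□□■□
step 8: □□□□□■□
□□□□□□□
□□□□□□□
□□□□□□□
□□□□■■□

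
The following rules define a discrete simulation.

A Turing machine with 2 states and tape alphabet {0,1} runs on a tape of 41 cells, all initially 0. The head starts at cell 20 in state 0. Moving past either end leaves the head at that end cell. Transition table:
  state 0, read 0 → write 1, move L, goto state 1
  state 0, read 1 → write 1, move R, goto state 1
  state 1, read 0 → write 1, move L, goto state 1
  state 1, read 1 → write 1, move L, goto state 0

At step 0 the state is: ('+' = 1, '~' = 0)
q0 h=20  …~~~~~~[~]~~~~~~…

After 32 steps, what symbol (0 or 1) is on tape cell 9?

1

k=0  q0 h=20  …~~~~~~[~]~~~~~~…
k=1  q1 h=19  …~~~~~~[~]+~~~~~…
k=2  q1 h=18  …~~~~~~[~]++~~~~…
k=3  q1 h=17  …~~~~~~[~]+++~~~…
k=4  q1 h=16  …~~~~~~[~]++++~~…
k=5  q1 h=15  …~~~~~~[~]+++++~…
k=6  q1 h=14  …~~~~~~[~]++++++…
k=7  q1 h=13  …~~~~~~[~]++++++…
k=8  q1 h=12  …~~~~~~[~]++++++…
k=9  q1 h=11  …~~~~~~[~]++++++…
k=10  q1 h=10  …~~~~~~[~]++++++…
k=11  q1 h= 9  …~~~~~~[~]++++++…
k=12  q1 h= 8  …~~~~~~[~]++++++…
k=13  q1 h= 7  …~~~~~~[~]++++++…
k=14  q1 h= 6  |~~~~~~[~]++++++…
k=15  q1 h= 5  |~~~~~[~]++++++…
k=16  q1 h= 4  |~~~~[~]++++++…
k=17  q1 h= 3  |~~~[~]++++++…
k=18  q1 h= 2  |~~[~]++++++…
k=19  q1 h= 1  |~[~]++++++…
k=20  q1 h= 0  |[~]++++++…
k=21  q1 h= 0  |[+]++++++…
k=22  q0 h= 0  |[+]++++++…
k=23  q1 h= 1  |+[+]++++++…
k=24  q0 h= 0  |[+]++++++…
k=25  q1 h= 1  |+[+]++++++…
k=26  q0 h= 0  |[+]++++++…
k=27  q1 h= 1  |+[+]++++++…
k=28  q0 h= 0  |[+]++++++…
k=29  q1 h= 1  |+[+]++++++…
k=30  q0 h= 0  |[+]++++++…
k=31  q1 h= 1  |+[+]++++++…
k=32  q0 h= 0  |[+]++++++…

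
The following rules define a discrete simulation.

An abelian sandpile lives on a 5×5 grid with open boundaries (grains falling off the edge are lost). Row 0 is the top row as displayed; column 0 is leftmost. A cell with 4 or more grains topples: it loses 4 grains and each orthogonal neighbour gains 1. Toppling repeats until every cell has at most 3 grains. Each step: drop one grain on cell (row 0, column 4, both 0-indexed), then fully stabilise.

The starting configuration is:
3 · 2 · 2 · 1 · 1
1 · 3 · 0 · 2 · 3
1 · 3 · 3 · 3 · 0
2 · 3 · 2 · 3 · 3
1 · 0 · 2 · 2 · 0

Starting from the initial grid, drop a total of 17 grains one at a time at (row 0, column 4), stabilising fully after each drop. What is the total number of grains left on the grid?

gen 0: 3 · 2 · 2 · 1 · 1
1 · 3 · 0 · 2 · 3
1 · 3 · 3 · 3 · 0
2 · 3 · 2 · 3 · 3
1 · 0 · 2 · 2 · 0
gen 1: 3 · 2 · 2 · 1 · 2
1 · 3 · 0 · 2 · 3
1 · 3 · 3 · 3 · 0
2 · 3 · 2 · 3 · 3
1 · 0 · 2 · 2 · 0
gen 2: 3 · 2 · 2 · 1 · 3
1 · 3 · 0 · 2 · 3
1 · 3 · 3 · 3 · 0
2 · 3 · 2 · 3 · 3
1 · 0 · 2 · 2 · 0
gen 3: 3 · 2 · 2 · 2 · 1
1 · 3 · 0 · 3 · 0
1 · 3 · 3 · 3 · 1
2 · 3 · 2 · 3 · 3
1 · 0 · 2 · 2 · 0
gen 4: 3 · 2 · 2 · 2 · 2
1 · 3 · 0 · 3 · 0
1 · 3 · 3 · 3 · 1
2 · 3 · 2 · 3 · 3
1 · 0 · 2 · 2 · 0
gen 5: 3 · 2 · 2 · 2 · 3
1 · 3 · 0 · 3 · 0
1 · 3 · 3 · 3 · 1
2 · 3 · 2 · 3 · 3
1 · 0 · 2 · 2 · 0
gen 6: 3 · 2 · 2 · 3 · 0
1 · 3 · 0 · 3 · 1
1 · 3 · 3 · 3 · 1
2 · 3 · 2 · 3 · 3
1 · 0 · 2 · 2 · 0
gen 7: 3 · 2 · 2 · 3 · 1
1 · 3 · 0 · 3 · 1
1 · 3 · 3 · 3 · 1
2 · 3 · 2 · 3 · 3
1 · 0 · 2 · 2 · 0
gen 8: 3 · 2 · 2 · 3 · 2
1 · 3 · 0 · 3 · 1
1 · 3 · 3 · 3 · 1
2 · 3 · 2 · 3 · 3
1 · 0 · 2 · 2 · 0
gen 9: 3 · 2 · 2 · 3 · 3
1 · 3 · 0 · 3 · 1
1 · 3 · 3 · 3 · 1
2 · 3 · 2 · 3 · 3
1 · 0 · 2 · 2 · 0
gen 10: 3 · 3 · 3 · 1 · 1
2 · 0 · 3 · 1 · 3
2 · 2 · 2 · 2 · 3
3 · 1 · 1 · 2 · 0
1 · 1 · 3 · 3 · 1
gen 11: 3 · 3 · 3 · 1 · 2
2 · 0 · 3 · 1 · 3
2 · 2 · 2 · 2 · 3
3 · 1 · 1 · 2 · 0
1 · 1 · 3 · 3 · 1
gen 12: 3 · 3 · 3 · 1 · 3
2 · 0 · 3 · 1 · 3
2 · 2 · 2 · 2 · 3
3 · 1 · 1 · 2 · 0
1 · 1 · 3 · 3 · 1
gen 13: 3 · 3 · 3 · 2 · 1
2 · 0 · 3 · 2 · 1
2 · 2 · 2 · 3 · 0
3 · 1 · 1 · 2 · 1
1 · 1 · 3 · 3 · 1
gen 14: 3 · 3 · 3 · 2 · 2
2 · 0 · 3 · 2 · 1
2 · 2 · 2 · 3 · 0
3 · 1 · 1 · 2 · 1
1 · 1 · 3 · 3 · 1
gen 15: 3 · 3 · 3 · 2 · 3
2 · 0 · 3 · 2 · 1
2 · 2 · 2 · 3 · 0
3 · 1 · 1 · 2 · 1
1 · 1 · 3 · 3 · 1
gen 16: 3 · 3 · 3 · 3 · 0
2 · 0 · 3 · 2 · 2
2 · 2 · 2 · 3 · 0
3 · 1 · 1 · 2 · 1
1 · 1 · 3 · 3 · 1
gen 17: 3 · 3 · 3 · 3 · 1
2 · 0 · 3 · 2 · 2
2 · 2 · 2 · 3 · 0
3 · 1 · 1 · 2 · 1
1 · 1 · 3 · 3 · 1

48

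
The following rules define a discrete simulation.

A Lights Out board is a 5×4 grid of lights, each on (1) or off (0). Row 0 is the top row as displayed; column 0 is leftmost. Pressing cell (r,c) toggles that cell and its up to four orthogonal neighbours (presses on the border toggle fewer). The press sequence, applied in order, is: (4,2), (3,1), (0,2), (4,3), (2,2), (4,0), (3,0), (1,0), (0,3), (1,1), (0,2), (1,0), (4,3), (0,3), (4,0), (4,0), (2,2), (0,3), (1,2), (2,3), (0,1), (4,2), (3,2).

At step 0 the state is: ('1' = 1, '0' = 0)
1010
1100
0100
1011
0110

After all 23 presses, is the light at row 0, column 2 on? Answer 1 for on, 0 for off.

[0] 1010
1100
0100
1011
0110
[1] 1010
1100
0100
1001
0001
[2] 1010
1100
0000
0111
0101
[3] 1101
1110
0000
0111
0101
[4] 1101
1110
0000
0110
0110
[5] 1101
1100
0111
0100
0110
[6] 1101
1100
0111
1100
1010
[7] 1101
1100
1111
0000
0010
[8] 0101
0000
0111
0000
0010
[9] 0110
0001
0111
0000
0010
[10] 0010
1111
0011
0000
0010
[11] 0101
1101
0011
0000
0010
[12] 1101
0001
1011
0000
0010
[13] 1101
0001
1011
0001
0001
[14] 1110
0000
1011
0001
0001
[15] 1110
0000
1011
1001
1101
[16] 1110
0000
1011
0001
0001
[17] 1110
0010
1100
0011
0001
[18] 1101
0011
1100
0011
0001
[19] 1111
0100
1110
0011
0001
[20] 1111
0101
1101
0010
0001
[21] 0001
0001
1101
0010
0001
[22] 0001
0001
1101
0000
0110
[23] 0001
0001
1111
0111
0100

0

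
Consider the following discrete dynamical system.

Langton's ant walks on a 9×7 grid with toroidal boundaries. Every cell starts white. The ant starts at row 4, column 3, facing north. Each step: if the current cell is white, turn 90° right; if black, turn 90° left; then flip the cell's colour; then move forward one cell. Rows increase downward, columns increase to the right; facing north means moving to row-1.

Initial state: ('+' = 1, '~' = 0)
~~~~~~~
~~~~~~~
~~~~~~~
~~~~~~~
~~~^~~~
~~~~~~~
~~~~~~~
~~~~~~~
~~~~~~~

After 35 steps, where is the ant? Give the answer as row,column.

step 0: ~~~~~~~
~~~~~~~
~~~~~~~
~~~~~~~
~~~^~~~
~~~~~~~
~~~~~~~
~~~~~~~
~~~~~~~
step 1: ~~~~~~~
~~~~~~~
~~~~~~~
~~~~~~~
~~~+>~~
~~~~~~~
~~~~~~~
~~~~~~~
~~~~~~~
step 2: ~~~~~~~
~~~~~~~
~~~~~~~
~~~~~~~
~~~++~~
~~~~v~~
~~~~~~~
~~~~~~~
~~~~~~~
step 3: ~~~~~~~
~~~~~~~
~~~~~~~
~~~~~~~
~~~++~~
~~~<+~~
~~~~~~~
~~~~~~~
~~~~~~~
step 4: ~~~~~~~
~~~~~~~
~~~~~~~
~~~~~~~
~~~^+~~
~~~++~~
~~~~~~~
~~~~~~~
~~~~~~~
step 5: ~~~~~~~
~~~~~~~
~~~~~~~
~~~~~~~
~~<~+~~
~~~++~~
~~~~~~~
~~~~~~~
~~~~~~~
step 6: ~~~~~~~
~~~~~~~
~~~~~~~
~~^~~~~
~~+~+~~
~~~++~~
~~~~~~~
~~~~~~~
~~~~~~~
step 7: ~~~~~~~
~~~~~~~
~~~~~~~
~~+>~~~
~~+~+~~
~~~++~~
~~~~~~~
~~~~~~~
~~~~~~~
step 8: ~~~~~~~
~~~~~~~
~~~~~~~
~~++~~~
~~+v+~~
~~~++~~
~~~~~~~
~~~~~~~
~~~~~~~
step 9: ~~~~~~~
~~~~~~~
~~~~~~~
~~++~~~
~~<++~~
~~~++~~
~~~~~~~
~~~~~~~
~~~~~~~
step 10: ~~~~~~~
~~~~~~~
~~~~~~~
~~++~~~
~~~++~~
~~v++~~
~~~~~~~
~~~~~~~
~~~~~~~
step 11: ~~~~~~~
~~~~~~~
~~~~~~~
~~++~~~
~~~++~~
~<+++~~
~~~~~~~
~~~~~~~
~~~~~~~
step 12: ~~~~~~~
~~~~~~~
~~~~~~~
~~++~~~
~^~++~~
~++++~~
~~~~~~~
~~~~~~~
~~~~~~~
step 13: ~~~~~~~
~~~~~~~
~~~~~~~
~~++~~~
~+>++~~
~++++~~
~~~~~~~
~~~~~~~
~~~~~~~
step 14: ~~~~~~~
~~~~~~~
~~~~~~~
~~++~~~
~++++~~
~+v++~~
~~~~~~~
~~~~~~~
~~~~~~~
step 15: ~~~~~~~
~~~~~~~
~~~~~~~
~~++~~~
~++++~~
~+~>+~~
~~~~~~~
~~~~~~~
~~~~~~~
step 16: ~~~~~~~
~~~~~~~
~~~~~~~
~~++~~~
~++^+~~
~+~~+~~
~~~~~~~
~~~~~~~
~~~~~~~
step 17: ~~~~~~~
~~~~~~~
~~~~~~~
~~++~~~
~+<~+~~
~+~~+~~
~~~~~~~
~~~~~~~
~~~~~~~
step 18: ~~~~~~~
~~~~~~~
~~~~~~~
~~++~~~
~+~~+~~
~+v~+~~
~~~~~~~
~~~~~~~
~~~~~~~
step 19: ~~~~~~~
~~~~~~~
~~~~~~~
~~++~~~
~+~~+~~
~<+~+~~
~~~~~~~
~~~~~~~
~~~~~~~
step 20: ~~~~~~~
~~~~~~~
~~~~~~~
~~++~~~
~+~~+~~
~~+~+~~
~v~~~~~
~~~~~~~
~~~~~~~
step 21: ~~~~~~~
~~~~~~~
~~~~~~~
~~++~~~
~+~~+~~
~~+~+~~
<+~~~~~
~~~~~~~
~~~~~~~
step 22: ~~~~~~~
~~~~~~~
~~~~~~~
~~++~~~
~+~~+~~
^~+~+~~
++~~~~~
~~~~~~~
~~~~~~~
step 23: ~~~~~~~
~~~~~~~
~~~~~~~
~~++~~~
~+~~+~~
+>+~+~~
++~~~~~
~~~~~~~
~~~~~~~
step 24: ~~~~~~~
~~~~~~~
~~~~~~~
~~++~~~
~+~~+~~
+++~+~~
+v~~~~~
~~~~~~~
~~~~~~~
step 25: ~~~~~~~
~~~~~~~
~~~~~~~
~~++~~~
~+~~+~~
+++~+~~
+~>~~~~
~~~~~~~
~~~~~~~
step 26: ~~~~~~~
~~~~~~~
~~~~~~~
~~++~~~
~+~~+~~
+++~+~~
+~+~~~~
~~v~~~~
~~~~~~~
step 27: ~~~~~~~
~~~~~~~
~~~~~~~
~~++~~~
~+~~+~~
+++~+~~
+~+~~~~
~<+~~~~
~~~~~~~
step 28: ~~~~~~~
~~~~~~~
~~~~~~~
~~++~~~
~+~~+~~
+++~+~~
+^+~~~~
~++~~~~
~~~~~~~
step 29: ~~~~~~~
~~~~~~~
~~~~~~~
~~++~~~
~+~~+~~
+++~+~~
++>~~~~
~++~~~~
~~~~~~~
step 30: ~~~~~~~
~~~~~~~
~~~~~~~
~~++~~~
~+~~+~~
++^~+~~
++~~~~~
~++~~~~
~~~~~~~
step 31: ~~~~~~~
~~~~~~~
~~~~~~~
~~++~~~
~+~~+~~
+<~~+~~
++~~~~~
~++~~~~
~~~~~~~
step 32: ~~~~~~~
~~~~~~~
~~~~~~~
~~++~~~
~+~~+~~
+~~~+~~
+v~~~~~
~++~~~~
~~~~~~~
step 33: ~~~~~~~
~~~~~~~
~~~~~~~
~~++~~~
~+~~+~~
+~~~+~~
+~>~~~~
~++~~~~
~~~~~~~
step 34: ~~~~~~~
~~~~~~~
~~~~~~~
~~++~~~
~+~~+~~
+~~~+~~
+~+~~~~
~+v~~~~
~~~~~~~
step 35: ~~~~~~~
~~~~~~~
~~~~~~~
~~++~~~
~+~~+~~
+~~~+~~
+~+~~~~
~+~>~~~
~~~~~~~

7,3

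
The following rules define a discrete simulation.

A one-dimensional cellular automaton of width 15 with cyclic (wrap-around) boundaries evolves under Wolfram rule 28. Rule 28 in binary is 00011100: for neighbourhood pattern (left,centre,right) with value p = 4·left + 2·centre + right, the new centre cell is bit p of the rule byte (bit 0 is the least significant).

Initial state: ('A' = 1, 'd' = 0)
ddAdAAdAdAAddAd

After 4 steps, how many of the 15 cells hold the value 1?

8

gen 0: ddAdAAdAdAAddAd
gen 1: ddAdAddAdAdAdAA
gen 2: AdAdAAdAdAdAdAd
gen 3: AdAdAddAdAdAdAd
gen 4: AdAdAAdAdAdAdAd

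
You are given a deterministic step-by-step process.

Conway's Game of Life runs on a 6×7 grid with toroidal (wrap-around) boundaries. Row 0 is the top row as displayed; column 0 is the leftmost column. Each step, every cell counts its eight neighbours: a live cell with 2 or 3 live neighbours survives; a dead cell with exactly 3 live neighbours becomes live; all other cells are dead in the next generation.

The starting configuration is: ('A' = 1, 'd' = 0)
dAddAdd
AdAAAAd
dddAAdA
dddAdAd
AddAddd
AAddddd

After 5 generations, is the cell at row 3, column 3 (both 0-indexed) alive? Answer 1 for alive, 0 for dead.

k=0  dAddAdd
AdAAAAd
dddAAdA
dddAdAd
AddAddd
AAddddd
k=1  ddddAAA
AAAdddA
ddddddA
ddAAdAA
AAAdAdA
AAAdddd
k=2  dddAdAd
dAddddd
dddAddd
ddAAAdd
ddddAdd
ddAdAdd
k=3  ddAAAdd
ddAdAdd
dddAAdd
ddAdAdd
ddAdAAd
ddddAAd
k=4  ddAdddd
ddAddAd
ddAdAAd
ddAdddd
ddddddd
ddAdddd
k=5  dAAAddd
dAAdAAd
dAAdAAd
dddAddd
ddddddd
ddddddd

1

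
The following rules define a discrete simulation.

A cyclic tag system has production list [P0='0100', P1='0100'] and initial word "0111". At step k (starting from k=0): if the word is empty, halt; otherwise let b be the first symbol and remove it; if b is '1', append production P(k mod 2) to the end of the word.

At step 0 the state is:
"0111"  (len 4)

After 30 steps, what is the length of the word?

14

[0] "0111"  (len 4)
[1] "111"  (len 3)
[2] "110100"  (len 6)
[3] "101000100"  (len 9)
[4] "010001000100"  (len 12)
[5] "10001000100"  (len 11)
[6] "00010001000100"  (len 14)
[7] "0010001000100"  (len 13)
[8] "010001000100"  (len 12)
[9] "10001000100"  (len 11)
[10] "00010001000100"  (len 14)
[11] "0010001000100"  (len 13)
[12] "010001000100"  (len 12)
[13] "10001000100"  (len 11)
[14] "00010001000100"  (len 14)
[15] "0010001000100"  (len 13)
[16] "010001000100"  (len 12)
[17] "10001000100"  (len 11)
[18] "00010001000100"  (len 14)
[19] "0010001000100"  (len 13)
[20] "010001000100"  (len 12)
[21] "10001000100"  (len 11)
[22] "00010001000100"  (len 14)
[23] "0010001000100"  (len 13)
[24] "010001000100"  (len 12)
[25] "10001000100"  (len 11)
[26] "00010001000100"  (len 14)
[27] "0010001000100"  (len 13)
[28] "010001000100"  (len 12)
[29] "10001000100"  (len 11)
[30] "00010001000100"  (len 14)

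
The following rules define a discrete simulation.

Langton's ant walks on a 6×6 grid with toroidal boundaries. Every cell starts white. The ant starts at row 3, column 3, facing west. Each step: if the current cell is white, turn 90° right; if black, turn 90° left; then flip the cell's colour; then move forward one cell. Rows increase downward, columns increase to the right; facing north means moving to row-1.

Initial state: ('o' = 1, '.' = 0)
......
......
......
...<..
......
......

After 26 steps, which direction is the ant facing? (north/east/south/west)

east

step 0: ......
......
......
...<..
......
......
step 1: ......
......
...^..
...o..
......
......
step 2: ......
......
...o>.
...o..
......
......
step 3: ......
......
...oo.
...ov.
......
......
step 4: ......
......
...oo.
...<o.
......
......
step 5: ......
......
...oo.
....o.
...v..
......
step 6: ......
......
...oo.
....o.
..<o..
......
step 7: ......
......
...oo.
..^.o.
..oo..
......
step 8: ......
......
...oo.
..o>o.
..oo..
......
step 9: ......
......
...oo.
..ooo.
..ov..
......
step 10: ......
......
...oo.
..ooo.
..o.>.
......
step 11: ......
......
...oo.
..ooo.
..o.o.
....v.
step 12: ......
......
...oo.
..ooo.
..o.o.
...<o.
step 13: ......
......
...oo.
..ooo.
..o^o.
...oo.
step 14: ......
......
...oo.
..ooo.
..oo>.
...oo.
step 15: ......
......
...oo.
..oo^.
..oo..
...oo.
step 16: ......
......
...oo.
..o<..
..oo..
...oo.
step 17: ......
......
...oo.
..o...
..ov..
...oo.
step 18: ......
......
...oo.
..o...
..o.>.
...oo.
step 19: ......
......
...oo.
..o...
..o.o.
...ov.
step 20: ......
......
...oo.
..o...
..o.o.
...o.>
step 21: .....v
......
...oo.
..o...
..o.o.
...o.o
step 22: ....<o
......
...oo.
..o...
..o.o.
...o.o
step 23: ....oo
......
...oo.
..o...
..o.o.
...o^o
step 24: ....oo
......
...oo.
..o...
..o.o.
...oo>
step 25: ....oo
......
...oo.
..o...
..o.o^
...oo.
step 26: ....oo
......
...oo.
..o...
>.o.oo
...oo.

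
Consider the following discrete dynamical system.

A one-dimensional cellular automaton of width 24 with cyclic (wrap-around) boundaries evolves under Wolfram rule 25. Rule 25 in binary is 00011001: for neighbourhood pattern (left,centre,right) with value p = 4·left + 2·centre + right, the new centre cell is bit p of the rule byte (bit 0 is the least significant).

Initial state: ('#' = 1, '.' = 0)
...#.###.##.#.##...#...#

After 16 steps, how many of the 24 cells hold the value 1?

13

gen 0: ...#.###.##.#.##...#...#
gen 1: ##...#...#....#.##..##..
gen 2: #.##..##..###...#.#.#.#.
gen 3: ..#.#.#.#.#..##.........
gen 4: #..........#.#.#########
gen 5: .#########.....#........
gen 6: .#........####..########
gen 7: ..#######.#...#.#.......
gen 8: #.#........##....#######
gen 9: ...#######.#.###.#......
gen 10: ##.#.........#....######
gen 11: ....########..###.#.....
gen 12: ###.#.......#.#....#####
gen 13: .....######....###.#....
gen 14: ####.#.....###.#....####
gen 15: ......####.#....###.#...
gen 16: #####.#.....###.#....###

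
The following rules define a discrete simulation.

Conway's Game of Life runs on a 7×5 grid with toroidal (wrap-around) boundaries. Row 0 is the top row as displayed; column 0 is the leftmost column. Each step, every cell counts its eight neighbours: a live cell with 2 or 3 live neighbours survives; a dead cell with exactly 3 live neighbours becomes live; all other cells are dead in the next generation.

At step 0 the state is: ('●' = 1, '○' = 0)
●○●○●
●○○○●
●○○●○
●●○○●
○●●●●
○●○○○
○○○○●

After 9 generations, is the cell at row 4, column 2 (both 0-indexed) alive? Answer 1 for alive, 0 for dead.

0) ●○●○●
●○○○●
●○○●○
●●○○●
○●●●●
○●○○○
○○○○●
1) ○●○○○
○○○○○
○○○●○
○○○○○
○○○●●
○●○○●
○●○●●
2) ●○●○○
○○○○○
○○○○○
○○○●●
●○○●●
○○○○○
○●○●●
3) ●●●●●
○○○○○
○○○○○
●○○●○
●○○●○
○○●○○
●●●●●
4) ○○○○○
●●●●●
○○○○○
○○○○○
○●●●○
○○○○○
○○○○○
5) ●●●●●
●●●●●
●●●●●
○○●○○
○○●○○
○○●○○
○○○○○
6) ○○○○○
○○○○○
○○○○○
●○○○●
○●●●○
○○○○○
●○○○●
7) ○○○○○
○○○○○
○○○○○
●●●●●
●●●●●
●●●●●
○○○○○
8) ○○○○○
○○○○○
●●●●●
○○○○○
○○○○○
○○○○○
●●●●●
9) ●●●●●
●●●●●
●●●●●
●●●●●
○○○○○
●●●●●
●●●●●

0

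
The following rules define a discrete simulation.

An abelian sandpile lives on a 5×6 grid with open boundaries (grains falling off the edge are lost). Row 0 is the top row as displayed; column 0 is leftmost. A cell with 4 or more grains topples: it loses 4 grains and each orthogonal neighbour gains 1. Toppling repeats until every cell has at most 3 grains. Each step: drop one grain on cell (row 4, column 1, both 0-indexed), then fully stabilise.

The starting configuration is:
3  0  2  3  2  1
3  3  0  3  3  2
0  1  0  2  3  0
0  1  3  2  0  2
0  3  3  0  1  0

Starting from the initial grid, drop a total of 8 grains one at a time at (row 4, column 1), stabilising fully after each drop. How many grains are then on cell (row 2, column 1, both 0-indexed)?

2

gen 0: 3  0  2  3  2  1
3  3  0  3  3  2
0  1  0  2  3  0
0  1  3  2  0  2
0  3  3  0  1  0
gen 1: 3  0  2  3  2  1
3  3  0  3  3  2
0  1  1  2  3  0
0  3  0  3  0  2
1  1  1  1  1  0
gen 2: 3  0  2  3  2  1
3  3  0  3  3  2
0  1  1  2  3  0
0  3  0  3  0  2
1  2  1  1  1  0
gen 3: 3  0  2  3  2  1
3  3  0  3  3  2
0  1  1  2  3  0
0  3  0  3  0  2
1  3  1  1  1  0
gen 4: 3  0  2  3  2  1
3  3  0  3  3  2
0  2  1  2  3  0
1  0  1  3  0  2
2  1  2  1  1  0
gen 5: 3  0  2  3  2  1
3  3  0  3  3  2
0  2  1  2  3  0
1  0  1  3  0  2
2  2  2  1  1  0
gen 6: 3  0  2  3  2  1
3  3  0  3  3  2
0  2  1  2  3  0
1  0  1  3  0  2
2  3  2  1  1  0
gen 7: 3  0  2  3  2  1
3  3  0  3  3  2
0  2  1  2  3  0
1  1  1  3  0  2
3  0  3  1  1  0
gen 8: 3  0  2  3  2  1
3  3  0  3  3  2
0  2  1  2  3  0
1  1  1  3  0  2
3  1  3  1  1  0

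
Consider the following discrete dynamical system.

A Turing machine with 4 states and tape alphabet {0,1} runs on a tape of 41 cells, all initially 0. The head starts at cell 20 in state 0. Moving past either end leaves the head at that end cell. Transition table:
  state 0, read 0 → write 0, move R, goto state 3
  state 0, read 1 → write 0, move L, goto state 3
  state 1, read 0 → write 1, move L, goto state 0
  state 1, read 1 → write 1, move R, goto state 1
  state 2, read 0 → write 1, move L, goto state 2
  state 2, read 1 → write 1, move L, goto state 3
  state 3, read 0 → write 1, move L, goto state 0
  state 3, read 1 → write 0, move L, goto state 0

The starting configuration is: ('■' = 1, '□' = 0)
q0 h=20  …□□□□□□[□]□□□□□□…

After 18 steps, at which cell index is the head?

20

step 0: q0 h=20  …□□□□□□[□]□□□□□□…
step 1: q3 h=21  …□□□□□□[□]□□□□□□…
step 2: q0 h=20  …□□□□□□[□]■□□□□□…
step 3: q3 h=21  …□□□□□□[■]□□□□□□…
step 4: q0 h=20  …□□□□□□[□]□□□□□□…
step 5: q3 h=21  …□□□□□□[□]□□□□□□…
step 6: q0 h=20  …□□□□□□[□]■□□□□□…
step 7: q3 h=21  …□□□□□□[■]□□□□□□…
step 8: q0 h=20  …□□□□□□[□]□□□□□□…
step 9: q3 h=21  …□□□□□□[□]□□□□□□…
step 10: q0 h=20  …□□□□□□[□]■□□□□□…
step 11: q3 h=21  …□□□□□□[■]□□□□□□…
step 12: q0 h=20  …□□□□□□[□]□□□□□□…
step 13: q3 h=21  …□□□□□□[□]□□□□□□…
step 14: q0 h=20  …□□□□□□[□]■□□□□□…
step 15: q3 h=21  …□□□□□□[■]□□□□□□…
step 16: q0 h=20  …□□□□□□[□]□□□□□□…
step 17: q3 h=21  …□□□□□□[□]□□□□□□…
step 18: q0 h=20  …□□□□□□[□]■□□□□□…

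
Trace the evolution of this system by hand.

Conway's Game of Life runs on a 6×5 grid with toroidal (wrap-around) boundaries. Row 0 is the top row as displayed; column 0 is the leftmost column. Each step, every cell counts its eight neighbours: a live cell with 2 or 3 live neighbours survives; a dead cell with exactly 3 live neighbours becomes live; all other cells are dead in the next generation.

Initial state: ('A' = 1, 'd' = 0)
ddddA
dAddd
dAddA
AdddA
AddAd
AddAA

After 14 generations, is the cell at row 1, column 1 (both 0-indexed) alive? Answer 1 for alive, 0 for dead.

0

step 0: ddddA
dAddd
dAddA
AdddA
AddAd
AddAA
step 1: dddAA
ddddd
dAddA
dAdAd
dAdAd
AddAd
step 2: dddAA
AddAA
AdAdd
dAdAA
AAdAd
AddAd
step 3: ddAdd
AAAdd
ddAdd
dddAd
dAdAd
AAdAd
step 4: dddAA
ddAAd
ddAAd
dddAd
AAdAd
AAdAA
step 5: dAddd
ddddd
ddddA
dAdAd
dAdAd
dAddd
step 6: ddddd
ddddd
ddddd
AddAA
AAddd
AAddd
step 7: ddddd
ddddd
ddddA
AAddA
ddAdd
AAddd
step 8: ddddd
ddddd
ddddA
AAdAA
ddAdA
dAddd
step 9: ddddd
ddddd
dddAA
dAAdd
ddAdA
ddddd
step 10: ddddd
ddddd
ddAAd
AAAdA
dAAAd
ddddd
step 11: ddddd
ddddd
AdAAA
AdddA
dddAA
ddAdd
step 12: ddddd
dddAA
AAdAd
dAAdd
AddAA
dddAd
step 13: dddAA
AdAAA
AAdAd
ddddd
AAdAA
dddAd
step 14: Adddd
ddddd
AAdAd
dddAd
AdAAA
ddddd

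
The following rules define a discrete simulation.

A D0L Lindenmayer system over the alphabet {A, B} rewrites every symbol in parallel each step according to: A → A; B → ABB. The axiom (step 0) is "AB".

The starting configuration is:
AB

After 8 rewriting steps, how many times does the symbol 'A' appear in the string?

step 0: AB
step 1: AABB
step 2: AAABBABB
step 3: AAAABBABBAABBABB
step 4: AAAAABBABBAABBABBAAABBABBAABBABB
step 5: AAAAAABBABBAABBABBAAABBABBAABBABBAAAABBABBAABBABBAAABBABBAABBABB
step 6: AAAAAAABBABBAABBABBAAABBABBAABBABBAAAABBABBAABBABBAAABBABB…BBABBAABBABBAAABBABBAABBABBAAAABBABBAABBABBAAABBABBAABBABB  (len 128)
step 7: AAAAAAAABBABBAABBABBAAABBABBAABBABBAAAABBABBAABBABBAAABBAB…BBABBAABBABBAAABBABBAABBABBAAAABBABBAABBABBAAABBABBAABBABB  (len 256)
step 8: AAAAAAAAABBABBAABBABBAAABBABBAABBABBAAAABBABBAABBABBAAABBA…BBABBAABBABBAAABBABBAABBABBAAAABBABBAABBABBAAABBABBAABBABB  (len 512)

256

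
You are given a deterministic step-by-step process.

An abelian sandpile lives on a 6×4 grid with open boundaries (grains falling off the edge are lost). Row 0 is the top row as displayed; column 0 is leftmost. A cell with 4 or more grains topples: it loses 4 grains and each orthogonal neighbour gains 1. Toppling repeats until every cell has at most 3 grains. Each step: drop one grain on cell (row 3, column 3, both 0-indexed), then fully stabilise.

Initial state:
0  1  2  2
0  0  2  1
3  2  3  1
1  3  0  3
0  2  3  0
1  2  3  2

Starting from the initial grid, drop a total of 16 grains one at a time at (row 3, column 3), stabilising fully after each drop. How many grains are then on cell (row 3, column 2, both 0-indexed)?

gen 0: 0  1  2  2
0  0  2  1
3  2  3  1
1  3  0  3
0  2  3  0
1  2  3  2
gen 1: 0  1  2  2
0  0  2  1
3  2  3  2
1  3  1  0
0  2  3  1
1  2  3  2
gen 2: 0  1  2  2
0  0  2  1
3  2  3  2
1  3  1  1
0  2  3  1
1  2  3  2
gen 3: 0  1  2  2
0  0  2  1
3  2  3  2
1  3  1  2
0  2  3  1
1  2  3  2
gen 4: 0  1  2  2
0  0  2  1
3  2  3  2
1  3  1  3
0  2  3  1
1  2  3  2
gen 5: 0  1  2  2
0  0  2  1
3  2  3  3
1  3  2  0
0  2  3  2
1  2  3  2
gen 6: 0  1  2  2
0  0  2  1
3  2  3  3
1  3  2  1
0  2  3  2
1  2  3  2
gen 7: 0  1  2  2
0  0  2  1
3  2  3  3
1  3  2  2
0  2  3  2
1  2  3  2
gen 8: 0  1  2  2
0  0  2  1
3  2  3  3
1  3  2  3
0  2  3  2
1  2  3  2
gen 9: 0  1  2  2
1  1  3  2
0  1  2  1
3  2  2  3
1  1  3  1
2  0  2  0
gen 10: 0  1  2  2
1  1  3  2
0  1  2  2
3  2  3  0
1  1  3  2
2  0  2  0
gen 11: 0  1  2  2
1  1  3  2
0  1  2  2
3  2  3  1
1  1  3  2
2  0  2  0
gen 12: 0  1  2  2
1  1  3  2
0  1  2  2
3  2  3  2
1  1  3  2
2  0  2  0
gen 13: 0  1  2  2
1  1  3  2
0  1  2  2
3  2  3  3
1  1  3  2
2  0  2  0
gen 14: 0  1  2  2
1  1  3  2
0  1  3  3
3  3  1  2
1  2  1  0
2  0  3  1
gen 15: 0  1  2  2
1  1  3  2
0  1  3  3
3  3  1  3
1  2  1  0
2  0  3  1
gen 16: 0  1  3  3
1  2  1  0
0  2  1  2
3  3  3  1
1  2  1  1
2  0  3  1

3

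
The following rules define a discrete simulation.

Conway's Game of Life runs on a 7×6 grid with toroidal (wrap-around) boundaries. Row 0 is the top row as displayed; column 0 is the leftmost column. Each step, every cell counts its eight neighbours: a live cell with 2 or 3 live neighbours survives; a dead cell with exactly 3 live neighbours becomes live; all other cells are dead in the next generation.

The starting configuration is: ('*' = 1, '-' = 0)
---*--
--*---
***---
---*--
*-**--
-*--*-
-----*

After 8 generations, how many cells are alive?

[0] ---*--
--*---
***---
---*--
*-**--
-*--*-
-----*
[1] ------
--**--
-***--
*--*--
-****-
******
----*-
[2] ---*--
-*-*--
-*--*-
*-----
------
*-----
***-*-
[3] *--**-
---**-
***---
------
------
*----*
****-*
[4] *-----
*---*-
-***--
-*----
------
--*-**
--**--
[5] -*-*-*
*-**-*
****--
-*----
------
--*-*-
-*****
[6] ------
-----*
---***
**----
------
-**-**
-*---*
[7] *-----
-----*
----**
*---**
--*--*
-**-**
-**-**
[8] **--*-
*---**
------
*--*--
--*---
------
--*-*-

11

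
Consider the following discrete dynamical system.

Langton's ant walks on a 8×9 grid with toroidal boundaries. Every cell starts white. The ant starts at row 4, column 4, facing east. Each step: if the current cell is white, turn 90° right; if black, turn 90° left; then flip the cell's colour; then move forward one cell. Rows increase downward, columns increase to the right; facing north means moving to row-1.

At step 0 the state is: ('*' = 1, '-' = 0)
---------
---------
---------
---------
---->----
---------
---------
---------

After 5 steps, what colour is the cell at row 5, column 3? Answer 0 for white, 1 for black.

1

0) ---------
---------
---------
---------
---->----
---------
---------
---------
1) ---------
---------
---------
---------
----*----
----v----
---------
---------
2) ---------
---------
---------
---------
----*----
---<*----
---------
---------
3) ---------
---------
---------
---------
---^*----
---**----
---------
---------
4) ---------
---------
---------
---------
---*>----
---**----
---------
---------
5) ---------
---------
---------
----^----
---*-----
---**----
---------
---------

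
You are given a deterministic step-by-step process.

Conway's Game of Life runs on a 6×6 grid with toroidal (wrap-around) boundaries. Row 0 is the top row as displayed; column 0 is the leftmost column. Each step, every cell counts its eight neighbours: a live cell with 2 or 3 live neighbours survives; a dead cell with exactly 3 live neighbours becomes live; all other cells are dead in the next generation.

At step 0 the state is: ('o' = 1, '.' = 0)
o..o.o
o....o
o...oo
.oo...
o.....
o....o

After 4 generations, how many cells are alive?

step 0: o..o.o
o....o
o...oo
.oo...
o.....
o....o
step 1: .o....
.o....
....o.
.o....
o....o
.o..o.
step 2: ooo...
......
......
o....o
oo...o
.o...o
step 3: ooo...
.o....
......
.o...o
.o..o.
.....o
step 4: ooo...
ooo...
o.....
o.....
....oo
..o..o

12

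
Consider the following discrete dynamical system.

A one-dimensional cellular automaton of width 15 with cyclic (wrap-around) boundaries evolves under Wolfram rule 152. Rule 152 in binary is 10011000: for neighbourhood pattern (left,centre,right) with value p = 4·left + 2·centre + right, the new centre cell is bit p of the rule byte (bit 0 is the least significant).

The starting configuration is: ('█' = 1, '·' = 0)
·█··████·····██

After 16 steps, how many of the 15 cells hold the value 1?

3

step 0: ·█··████·····██
step 1: ··█·███·█····█·
step 2: ····██···█····█
step 3: █···█·█···█····
step 4: ·█·····█···█···
step 5: ··█·····█···█··
step 6: ···█·····█···█·
step 7: ····█·····█···█
step 8: █····█·····█···
step 9: ·█····█·····█··
step 10: ··█····█·····█·
step 11: ···█····█·····█
step 12: █···█····█·····
step 13: ·█···█····█····
step 14: ··█···█····█···
step 15: ···█···█····█··
step 16: ····█···█····█·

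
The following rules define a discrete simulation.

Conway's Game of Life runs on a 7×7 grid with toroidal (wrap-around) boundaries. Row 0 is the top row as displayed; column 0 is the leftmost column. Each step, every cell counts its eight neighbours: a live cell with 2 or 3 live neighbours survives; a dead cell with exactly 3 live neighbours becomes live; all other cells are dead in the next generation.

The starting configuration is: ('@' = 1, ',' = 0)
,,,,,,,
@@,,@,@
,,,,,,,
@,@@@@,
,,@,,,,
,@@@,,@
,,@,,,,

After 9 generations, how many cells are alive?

0) ,,,,,,,
@@,,@,@
,,,,,,,
@,@@@@,
,,@,,,,
,@@@,,@
,,@,,,,
1) @@,,,,,
@,,,,,,
,,@,,,,
,@@@@,,
@,,,,@@
,@,@,,,
,@@@,,,
2) @,,,,,,
@,,,,,,
,,@,,,,
@@@@@@@
@,,,,@@
,@,@@,@
,,,@,,,
3) ,,,,,,,
,@,,,,,
,,@,@@,
,,@@@,,
,,,,,,,
,,@@@,@
@,@@@,,
4) ,@@@,,,
,,,,,,,
,@@,@@,
,,@,@@,
,,,,,@,
,@@,@@,
,@@,@@,
5) ,@,@@,,
,,,,@,,
,@@,@@,
,@@,,,@
,@@,,,@
,@@,,,@
@,,,,@,
6) ,,,@@@,
,@,,,,,
@@@,@@,
,,,,,,@
,,,@,@@
,,@,,@@
@,,@@@@
7) @,@@,,,
@@,,,,@
@@@,,@@
,@@@,,,
@,,,@,,
,,@,,,,
@,@,,,,
8) ,,@@,,,
,,,@,@,
,,,@,@,
,,,@@@,
,,,,,,,
,,,@,,,
,,@,,,,
9) ,,@@@,,
,,,@,,,
,,@@,@@
,,,@,@,
,,,@,,,
,,,,,,,
,,@,,,,

12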